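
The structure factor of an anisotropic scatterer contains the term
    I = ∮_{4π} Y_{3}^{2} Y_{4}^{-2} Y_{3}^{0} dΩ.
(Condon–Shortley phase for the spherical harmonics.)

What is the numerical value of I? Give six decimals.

m-sum 0 ✓  L=10 even ✓  1≤3≤7 ✓
Π(2lᵢ+1) = 7×9×7 = 441
triangle coeff Δ(3,4,3) = 1/34650
Σ_t [1,3]: t=1:−1/72 t=2:+1/16 t=3:−1/72 = 5/144
(3j)²=2/77 [(3 4 3; 0 0 0)], sign=-1
Σ_t [0,1]: t=0:+1/96 t=1:−1/72 = -1/288
(3j)²=1/462 [(3 4 3; 2 -2 0)], sign=+1
⇒ 4πI² = 3/121
I = (-1)√(3/121/(4π)) = -0.04441841

-0.044418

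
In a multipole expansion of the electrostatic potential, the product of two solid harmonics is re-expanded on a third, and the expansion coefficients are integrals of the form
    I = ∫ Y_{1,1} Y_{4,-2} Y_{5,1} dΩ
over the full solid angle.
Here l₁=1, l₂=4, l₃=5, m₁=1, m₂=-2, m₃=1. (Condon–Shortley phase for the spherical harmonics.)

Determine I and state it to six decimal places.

-0.120286

m-sum 0 ✓  L=10 even ✓  3≤5≤5 ✓
Π(2lᵢ+1) = 3×9×11 = 297
triangle coeff Δ(1,4,5) = 1/495
Σ_t [0,0]: t=0:+1/576 = 1/576
(3j)²=5/99 [(1 4 5; 0 0 0)], sign=-1
Σ_t [0,0]: t=0:+1/2880 = 1/2880
(3j)²=2/165 [(1 4 5; 1 -2 1)], sign=+1
⇒ 4πI² = 2/11
I = (-1)√(2/11/(4π)) = -0.12028562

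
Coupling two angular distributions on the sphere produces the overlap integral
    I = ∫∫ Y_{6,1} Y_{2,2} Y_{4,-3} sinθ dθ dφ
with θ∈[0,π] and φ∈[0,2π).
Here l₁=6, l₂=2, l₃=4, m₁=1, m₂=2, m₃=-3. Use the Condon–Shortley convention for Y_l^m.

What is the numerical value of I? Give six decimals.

-0.035563

Checks pass: Σm=0; 12 even; l₃=4∈[4,8].
(2·6+1)(2·2+1)(2·4+1) = 585
Δ: 4! 8! 0! / 13! → 1/6435
sum: t=2:+1/2304 = 1/2304
3j²(6 2 4; 0 0 0) = Δ·Π!·Σ² = 5/143  (sign +1)
sum: t=4:+1/120960 = 1/120960
3j²(6 2 4; 1 2 -3) = Δ·Π!·Σ² = 1/1287  (sign -1)
combine: 4πI² = 585·5/143·1/1287 = 25/1573
take √, sign -1: I = -0.03556319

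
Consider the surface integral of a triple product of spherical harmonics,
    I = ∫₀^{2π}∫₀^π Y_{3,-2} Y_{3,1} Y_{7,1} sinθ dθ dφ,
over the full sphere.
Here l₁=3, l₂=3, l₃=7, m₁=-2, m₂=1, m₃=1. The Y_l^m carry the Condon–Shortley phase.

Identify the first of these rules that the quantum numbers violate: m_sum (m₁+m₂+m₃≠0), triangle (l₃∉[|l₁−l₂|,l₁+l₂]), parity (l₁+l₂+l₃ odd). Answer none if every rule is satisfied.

Σmᵢ = 0  ✓
l₃∈[|l₁−l₂|,l₁+l₂]=[0,6], have l₃=7  ✗
Σlᵢ = 13 ⇒ odd

triangle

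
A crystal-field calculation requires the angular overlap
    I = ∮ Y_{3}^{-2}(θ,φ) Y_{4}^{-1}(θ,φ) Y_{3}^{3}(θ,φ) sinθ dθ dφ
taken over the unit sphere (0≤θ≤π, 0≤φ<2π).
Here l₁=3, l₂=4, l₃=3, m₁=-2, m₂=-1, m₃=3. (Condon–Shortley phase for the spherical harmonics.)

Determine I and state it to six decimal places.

Checks pass: Σm=0; 10 even; l₃=3∈[1,7].
(2·3+1)(2·4+1)(2·3+1) = 441
Δ: 4! 2! 4! / 11! → 1/34650
sum: t=1:−1/72 t=2:+1/16 t=3:−1/72 = 5/144
3j²(3 4 3; 0 0 0) = Δ·Π!·Σ² = 2/77  (sign -1)
sum: t=3:−1/288 = -1/288
3j²(3 4 3; -2 -1 3) = Δ·Π!·Σ² = 5/231  (sign -1)
combine: 4πI² = 441·2/77·5/231 = 30/121
take √, sign +1: I = 0.14046335

0.140463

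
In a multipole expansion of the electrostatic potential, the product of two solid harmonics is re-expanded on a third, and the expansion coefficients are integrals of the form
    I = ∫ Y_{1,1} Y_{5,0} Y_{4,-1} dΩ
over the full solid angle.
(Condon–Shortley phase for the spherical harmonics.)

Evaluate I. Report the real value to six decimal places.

m-sum 0 ✓  L=10 even ✓  4≤4≤6 ✓
Π(2lᵢ+1) = 3×11×9 = 297
triangle coeff Δ(1,5,4) = 1/495
Σ_t [1,1]: t=1:−1/576 = -1/576
(3j)²=5/99 [(1 5 4; 0 0 0)], sign=-1
Σ_t [0,0]: t=0:+1/1440 = 1/1440
(3j)²=2/99 [(1 5 4; 1 0 -1)], sign=-1
⇒ 4πI² = 10/33
I = (+1)√(10/33/(4π)) = 0.15528807

0.155288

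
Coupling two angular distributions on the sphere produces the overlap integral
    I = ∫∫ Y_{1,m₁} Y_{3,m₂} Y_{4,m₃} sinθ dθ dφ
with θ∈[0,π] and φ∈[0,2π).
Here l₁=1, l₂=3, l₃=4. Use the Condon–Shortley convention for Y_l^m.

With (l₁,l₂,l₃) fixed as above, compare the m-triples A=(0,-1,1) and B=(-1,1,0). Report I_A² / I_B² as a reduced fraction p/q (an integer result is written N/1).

5/2

Same 1,3,4: normalisation and zero-m 3j drop out of the ratio.
A: Δ: 0! 2! 6! / 9! → 1/252; sum: t=0:+1/48 = 1/48; 3j²(1 3 4; 0 -1 1) = Δ·Π!·Σ² = 5/84  (sign -1)
B: Δ: 0! 2! 6! / 9! → 1/252; sum: t=0:+1/96 = 1/96; 3j²(1 3 4; -1 1 0) = Δ·Π!·Σ² = 1/42  (sign +1)
I_A²/I_B² = (5/84)/(1/42) = 5/2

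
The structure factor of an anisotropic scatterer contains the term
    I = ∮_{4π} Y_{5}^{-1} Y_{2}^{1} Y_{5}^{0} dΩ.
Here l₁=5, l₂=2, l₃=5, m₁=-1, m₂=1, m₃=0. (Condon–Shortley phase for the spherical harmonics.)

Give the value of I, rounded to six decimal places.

-0.036166

m-sum 0 ✓  L=12 even ✓  3≤5≤7 ✓
Π(2lᵢ+1) = 11×5×11 = 605
triangle coeff Δ(5,2,5) = 1/38610
Σ_t [0,2]: t=0:+1/2880 t=1:−1/576 t=2:+1/2880 = -1/960
(3j)²=10/429 [(5 2 5; 0 0 0)], sign=+1
Σ_t [1,2]: t=1:−1/1440 t=2:+1/1152 = 1/5760
(3j)²=1/858 [(5 2 5; -1 1 0)], sign=-1
⇒ 4πI² = 25/1521
I = (-1)√(25/1521/(4π)) = -0.03616600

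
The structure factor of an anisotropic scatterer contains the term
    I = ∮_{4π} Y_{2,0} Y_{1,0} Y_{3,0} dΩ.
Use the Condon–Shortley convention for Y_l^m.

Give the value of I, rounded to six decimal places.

0.247767

m-sum 0 ✓  L=6 even ✓  1≤3≤3 ✓
Π(2lᵢ+1) = 5×3×7 = 105
triangle coeff Δ(2,1,3) = 1/105
Σ_t [0,0]: t=0:+1/4 = 1/4
(3j)²=3/35 [(2 1 3; 0 0 0)], sign=-1
(m-triple is (0,0,0) — same symbol as above.)
⇒ 4πI² = 27/35
I = (+1)√(27/35/(4π)) = 0.24776670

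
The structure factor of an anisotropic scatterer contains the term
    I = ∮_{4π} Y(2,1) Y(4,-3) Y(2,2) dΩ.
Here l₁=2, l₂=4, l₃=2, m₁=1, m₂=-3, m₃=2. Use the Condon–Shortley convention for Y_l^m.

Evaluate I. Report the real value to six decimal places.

-0.238414

m-sum 0 ✓  L=8 even ✓  2≤2≤6 ✓
Π(2lᵢ+1) = 5×9×5 = 225
triangle coeff Δ(2,4,2) = 1/630
Σ_t [2,2]: t=2:+1/16 = 1/16
(3j)²=2/35 [(2 4 2; 0 0 0)], sign=+1
Σ_t [1,1]: t=1:−1/144 = -1/144
(3j)²=1/18 [(2 4 2; 1 -3 2)], sign=-1
⇒ 4πI² = 5/7
I = (-1)√(5/7/(4π)) = -0.23841361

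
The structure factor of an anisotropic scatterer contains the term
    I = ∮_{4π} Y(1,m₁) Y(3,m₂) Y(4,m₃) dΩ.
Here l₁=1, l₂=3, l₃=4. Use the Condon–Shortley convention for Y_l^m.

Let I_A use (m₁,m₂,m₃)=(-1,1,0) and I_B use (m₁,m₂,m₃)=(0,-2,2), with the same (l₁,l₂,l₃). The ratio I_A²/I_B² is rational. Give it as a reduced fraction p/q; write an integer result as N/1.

Same 1,3,4: normalisation and zero-m 3j drop out of the ratio.
A: Δ: 0! 2! 6! / 9! → 1/252; sum: t=0:+1/96 = 1/96; 3j²(1 3 4; -1 1 0) = Δ·Π!·Σ² = 1/42  (sign +1)
B: Δ: 0! 2! 6! / 9! → 1/252; sum: t=0:+1/120 = 1/120; 3j²(1 3 4; 0 -2 2) = Δ·Π!·Σ² = 1/21  (sign +1)
I_A²/I_B² = (1/42)/(1/21) = 1/2

1/2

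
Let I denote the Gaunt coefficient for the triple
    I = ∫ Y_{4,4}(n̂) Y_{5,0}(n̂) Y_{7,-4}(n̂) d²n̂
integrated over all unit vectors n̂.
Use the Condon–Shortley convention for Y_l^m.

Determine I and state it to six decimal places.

Rules hold: Σm=0, L=16 even, 1≤7≤9.
N = 9·11·15 = 1485
Δ = 2!·6!·8!/17! = 1/6126120
Racah Σ t=0..2: t=0:+1/69120 t=1:−1/20736 t=2:+1/69120 = -1/51840
⇒ 3j(4 5 7; 0 0 0)² = 280/21879, sgn +1
Racah Σ t=0..0: t=0:+1/1036800 = 1/1036800
⇒ 3j(4 5 7; 4 0 -4)² = 14/663, sgn -1
4πI² = N·(3j₀)²·(3jₘ)² = 19600/48841
I = -1·√(0.401302/4π) = -0.17870258

-0.178703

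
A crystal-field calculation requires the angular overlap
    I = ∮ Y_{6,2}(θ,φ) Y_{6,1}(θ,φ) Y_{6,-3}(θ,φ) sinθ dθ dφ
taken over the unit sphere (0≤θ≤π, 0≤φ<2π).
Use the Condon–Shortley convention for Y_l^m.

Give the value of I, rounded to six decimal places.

-0.055657

m-sum 0 ✓  L=18 even ✓  0≤6≤12 ✓
Π(2lᵢ+1) = 13×13×13 = 2197
triangle coeff Δ(6,6,6) = 1/325909584
Σ_t [0,6]: t=0:+1/373248000 t=1:−1/1728000 t=2:+1/110592 t=3:−1/46656 t=4:+1/110592 t=5:−1/1728000 t=6:+1/373248000 = -7/1555200
(3j)²=400/46189 [(6 6 6; 0 0 0)], sign=-1
Σ_t [1,4]: t=1:−1/3110400 t=2:+1/276480 t=3:−1/207360 t=4:+1/1244160 = -1/1382400
(3j)²=189/92378 [(6 6 6; 2 1 -3)], sign=+1
⇒ 4πI² = 491400/12623809
I = (-1)√(491400/12623809/(4π)) = -0.05565670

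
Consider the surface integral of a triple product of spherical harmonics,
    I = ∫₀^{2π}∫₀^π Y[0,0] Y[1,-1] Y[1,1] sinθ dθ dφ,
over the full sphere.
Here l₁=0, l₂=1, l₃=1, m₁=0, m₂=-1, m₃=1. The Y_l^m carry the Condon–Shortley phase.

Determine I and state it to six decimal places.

-0.282095

Rules hold: Σm=0, L=2 even, 1≤1≤1.
N = 1·3·3 = 9
Δ = 0!·0!·2!/3! = 1/3
Racah Σ t=0..0: t=0:+1/1 = 1/1
⇒ 3j(0 1 1; 0 0 0)² = 1/3, sgn -1
Racah Σ t=0..0: t=0:+1/2 = 1/2
⇒ 3j(0 1 1; 0 -1 1)² = 1/3, sgn +1
4πI² = N·(3j₀)²·(3jₘ)² = 1/1
I = -1·√(1/4π) = -0.28209479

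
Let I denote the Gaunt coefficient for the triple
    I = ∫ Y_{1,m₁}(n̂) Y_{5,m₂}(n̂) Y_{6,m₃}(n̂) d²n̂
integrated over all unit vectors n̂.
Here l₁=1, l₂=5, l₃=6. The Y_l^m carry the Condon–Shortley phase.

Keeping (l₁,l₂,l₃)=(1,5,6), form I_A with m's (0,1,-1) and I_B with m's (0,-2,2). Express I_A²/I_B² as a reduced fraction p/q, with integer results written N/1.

Shared (l₁,l₂,l₃)=(1,5,6): N and (l;000)² cancel in I_A²/I_B².
A: Δ = 0!·2!·10!/13! = 1/858; Racah Σ t=0..0: t=0:+1/17280 = 1/17280; ⇒ 3j(1 5 6; 0 1 -1)² = 35/858, sgn -1
B: Δ = 0!·2!·10!/13! = 1/858; Racah Σ t=0..0: t=0:+1/30240 = 1/30240; ⇒ 3j(1 5 6; 0 -2 2)² = 16/429, sgn +1
I_A²/I_B² = (35/858)/(16/429) = 35/32

35/32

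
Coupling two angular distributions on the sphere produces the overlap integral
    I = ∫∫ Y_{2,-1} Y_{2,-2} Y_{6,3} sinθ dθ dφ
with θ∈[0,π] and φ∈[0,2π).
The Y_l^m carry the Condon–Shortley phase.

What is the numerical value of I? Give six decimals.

0.000000

triangle: need 0≤l₃≤4, have 6; I=0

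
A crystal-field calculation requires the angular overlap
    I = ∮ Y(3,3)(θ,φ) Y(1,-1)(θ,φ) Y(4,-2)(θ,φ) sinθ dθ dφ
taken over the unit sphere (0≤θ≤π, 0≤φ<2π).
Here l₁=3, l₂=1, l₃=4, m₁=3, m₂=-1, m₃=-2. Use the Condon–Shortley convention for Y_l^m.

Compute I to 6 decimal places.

Rules hold: Σm=0, L=8 even, 2≤4≤4.
N = 7·3·9 = 189
Δ = 0!·6!·2!/9! = 1/252
Racah Σ t=0..0: t=0:+1/36 = 1/36
⇒ 3j(3 1 4; 0 0 0)² = 4/63, sgn +1
Racah Σ t=0..0: t=0:+1/1440 = 1/1440
⇒ 3j(3 1 4; 3 -1 -2)² = 1/252, sgn +1
4πI² = N·(3j₀)²·(3jₘ)² = 1/21
I = +1·√(0.047619/4π) = 0.06155813

0.061558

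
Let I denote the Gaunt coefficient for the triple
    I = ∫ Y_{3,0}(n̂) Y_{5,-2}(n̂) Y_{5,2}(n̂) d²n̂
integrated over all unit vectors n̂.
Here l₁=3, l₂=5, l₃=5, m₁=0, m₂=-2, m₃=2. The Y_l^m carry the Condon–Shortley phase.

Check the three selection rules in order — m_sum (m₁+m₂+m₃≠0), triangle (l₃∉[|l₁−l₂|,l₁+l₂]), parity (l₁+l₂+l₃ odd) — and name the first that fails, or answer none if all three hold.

m₁+m₂+m₃ = 0 − 2 + 2 = 0  ✓
triangle: |3−5|=2 ≤ l₃=5 ≤ 3+5=8  ✓
parity: l₁+l₂+l₃ = 13 is odd  ✗

parity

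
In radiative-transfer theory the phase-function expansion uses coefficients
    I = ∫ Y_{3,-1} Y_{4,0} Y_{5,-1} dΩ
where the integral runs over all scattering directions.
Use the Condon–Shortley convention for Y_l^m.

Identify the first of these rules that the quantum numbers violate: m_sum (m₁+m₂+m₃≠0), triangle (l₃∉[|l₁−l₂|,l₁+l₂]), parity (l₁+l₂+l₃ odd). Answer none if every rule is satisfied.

m_sum

azimuthal sum: -1 + 0 − 1 = -2  ✗
1 ≤ 5 ≤ 7 (triangle on l)
L = 3 + 4 + 5 = 12 (even)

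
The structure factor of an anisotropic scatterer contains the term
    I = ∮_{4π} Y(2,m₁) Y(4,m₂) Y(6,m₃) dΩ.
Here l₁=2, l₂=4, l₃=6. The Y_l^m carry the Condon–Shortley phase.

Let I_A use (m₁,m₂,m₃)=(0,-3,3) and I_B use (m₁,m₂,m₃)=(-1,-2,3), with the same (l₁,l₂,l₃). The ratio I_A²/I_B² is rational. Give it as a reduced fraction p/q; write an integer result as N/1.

Shared (l₁,l₂,l₃)=(2,4,6): N and (l;000)² cancel in I_A²/I_B².
A: Δ = 0!·4!·8!/13! = 1/6435; Racah Σ t=0..0: t=0:+1/20160 = 1/20160; ⇒ 3j(2 4 6; 0 -3 3)² = 12/715, sgn -1
B: Δ = 0!·4!·8!/13! = 1/6435; Racah Σ t=0..0: t=0:+1/8640 = 1/8640; ⇒ 3j(2 4 6; -1 -2 3)² = 28/715, sgn -1
I_A²/I_B² = (12/715)/(28/715) = 3/7

3/7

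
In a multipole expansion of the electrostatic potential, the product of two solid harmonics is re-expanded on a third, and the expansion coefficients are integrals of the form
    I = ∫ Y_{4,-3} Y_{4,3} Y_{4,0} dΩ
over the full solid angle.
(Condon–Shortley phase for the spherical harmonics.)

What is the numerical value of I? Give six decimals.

Rules hold: Σm=0, L=12 even, 0≤4≤8.
N = 9·9·9 = 729
Δ = 4!·4!·4!/13! = 1/450450
Racah Σ t=0..4: t=0:+1/13824 t=1:−1/216 t=2:+1/64 t=3:−1/216 t=4:+1/13824 = 5/768
⇒ 3j(4 4 4; 0 0 0)² = 18/1001, sgn +1
Racah Σ t=3..4: t=3:−1/3456 t=4:+1/864 = 1/1152
⇒ 3j(4 4 4; -3 3 0)² = 7/286, sgn +1
4πI² = N·(3j₀)²·(3jₘ)² = 6561/20449
I = +1·√(0.320847/4π) = 0.15978796

0.159788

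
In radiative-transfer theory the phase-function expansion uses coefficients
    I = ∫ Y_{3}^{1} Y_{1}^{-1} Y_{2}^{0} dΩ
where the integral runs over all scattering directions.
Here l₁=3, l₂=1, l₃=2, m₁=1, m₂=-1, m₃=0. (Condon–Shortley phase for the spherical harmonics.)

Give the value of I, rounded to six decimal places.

-0.202301

Checks pass: Σm=0; 6 even; l₃=2∈[2,4].
(2·3+1)(2·1+1)(2·2+1) = 105
Δ: 2! 4! 0! / 7! → 1/105
sum: t=1:−1/4 = -1/4
3j²(3 1 2; 0 0 0) = Δ·Π!·Σ² = 3/35  (sign -1)
sum: t=0:+1/8 = 1/8
3j²(3 1 2; 1 -1 0) = Δ·Π!·Σ² = 2/35  (sign +1)
combine: 4πI² = 105·3/35·2/35 = 18/35
take √, sign -1: I = -0.20230066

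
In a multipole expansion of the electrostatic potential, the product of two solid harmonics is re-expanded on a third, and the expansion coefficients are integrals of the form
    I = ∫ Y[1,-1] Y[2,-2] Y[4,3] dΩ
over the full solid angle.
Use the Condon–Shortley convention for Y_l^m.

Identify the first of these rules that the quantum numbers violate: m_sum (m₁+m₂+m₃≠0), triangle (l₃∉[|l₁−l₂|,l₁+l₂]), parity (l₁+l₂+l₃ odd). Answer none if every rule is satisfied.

azimuthal sum: -1 − 2 + 3 = 0  ✓
1 ≤ 4 ≤ 3 (triangle on l)  ✗
L = 1 + 2 + 4 = 7 (odd)

triangle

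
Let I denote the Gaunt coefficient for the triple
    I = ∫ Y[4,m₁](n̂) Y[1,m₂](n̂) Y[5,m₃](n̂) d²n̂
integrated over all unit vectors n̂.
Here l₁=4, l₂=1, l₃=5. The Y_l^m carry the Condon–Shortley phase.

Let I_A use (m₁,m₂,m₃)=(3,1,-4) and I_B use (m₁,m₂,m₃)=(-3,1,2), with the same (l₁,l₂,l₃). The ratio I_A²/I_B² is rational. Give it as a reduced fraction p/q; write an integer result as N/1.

Same 4,1,5: normalisation and zero-m 3j drop out of the ratio.
A: Δ: 0! 8! 2! / 11! → 1/495; sum: t=0:+1/10080 = 1/10080; 3j²(4 1 5; 3 1 -4) = Δ·Π!·Σ² = 4/55  (sign -1)
B: Δ: 0! 8! 2! / 11! → 1/495; sum: t=0:+1/10080 = 1/10080; 3j²(4 1 5; -3 1 2) = Δ·Π!·Σ² = 1/165  (sign -1)
I_A²/I_B² = (4/55)/(1/165) = 12/1

12/1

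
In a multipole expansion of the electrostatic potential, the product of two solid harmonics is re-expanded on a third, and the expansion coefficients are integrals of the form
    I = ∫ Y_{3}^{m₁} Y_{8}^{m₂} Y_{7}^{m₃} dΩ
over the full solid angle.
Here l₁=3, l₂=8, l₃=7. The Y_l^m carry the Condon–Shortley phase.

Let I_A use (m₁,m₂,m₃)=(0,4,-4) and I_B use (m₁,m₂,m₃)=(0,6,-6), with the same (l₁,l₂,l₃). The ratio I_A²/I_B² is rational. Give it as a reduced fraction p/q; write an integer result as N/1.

1156/31941

l's match ⇒ only the (l;m) 3-j factors differ between A and B.
A: triangle coeff Δ(3,8,7) = 1/5290740; Σ_t [1,3]: t=1:−1/479001600 t=2:+1/29030400 t=3:−1/26127360 = -17/2874009600; (3j)²=17/25935 [(3 8 7; 0 4 -4)], sign=+1
B: triangle coeff Δ(3,8,7) = 1/5290740; Σ_t [2,3]: t=2:+1/1916006400 t=3:−1/479001600 = -1/638668800; (3j)²=117/6460 [(3 8 7; 0 6 -6)], sign=+1
I_A²/I_B² = (17/25935)/(117/6460) = 1156/31941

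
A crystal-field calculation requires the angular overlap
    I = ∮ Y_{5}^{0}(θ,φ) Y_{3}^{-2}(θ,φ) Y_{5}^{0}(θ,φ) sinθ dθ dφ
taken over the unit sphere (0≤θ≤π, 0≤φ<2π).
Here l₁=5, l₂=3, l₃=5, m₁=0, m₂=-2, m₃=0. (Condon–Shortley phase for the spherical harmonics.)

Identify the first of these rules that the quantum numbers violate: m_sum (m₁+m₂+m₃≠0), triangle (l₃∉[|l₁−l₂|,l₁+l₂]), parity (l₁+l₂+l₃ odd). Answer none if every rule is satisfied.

m_sum

Σmᵢ = -2  ✗
l₃∈[|l₁−l₂|,l₁+l₂]=[2,8], have l₃=5
Σlᵢ = 13 ⇒ odd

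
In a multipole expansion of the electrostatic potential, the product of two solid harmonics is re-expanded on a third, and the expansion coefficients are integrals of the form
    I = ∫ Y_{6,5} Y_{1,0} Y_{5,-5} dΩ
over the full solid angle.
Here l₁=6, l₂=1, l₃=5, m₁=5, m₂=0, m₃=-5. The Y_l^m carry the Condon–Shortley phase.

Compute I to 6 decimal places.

m-sum 0 ✓  L=12 even ✓  5≤5≤7 ✓
Π(2lᵢ+1) = 13×3×11 = 429
triangle coeff Δ(6,1,5) = 1/858
Σ_t [1,1]: t=1:−1/14400 = -1/14400
(3j)²=6/143 [(6 1 5; 0 0 0)], sign=+1
Σ_t [1,1]: t=1:−1/3628800 = -1/3628800
(3j)²=1/78 [(6 1 5; 5 0 -5)], sign=-1
⇒ 4πI² = 3/13
I = (-1)√(3/13/(4π)) = -0.13551395

-0.135514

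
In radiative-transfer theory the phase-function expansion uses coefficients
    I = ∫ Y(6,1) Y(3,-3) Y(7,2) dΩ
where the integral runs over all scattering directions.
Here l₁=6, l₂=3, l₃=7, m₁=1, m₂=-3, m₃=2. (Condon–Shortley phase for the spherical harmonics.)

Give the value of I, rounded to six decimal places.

-0.170823

m-sum 0 ✓  L=16 even ✓  3≤7≤9 ✓
Π(2lᵢ+1) = 13×7×15 = 1365
triangle coeff Δ(6,3,7) = 1/2042040
Σ_t [0,2]: t=0:+1/207360 t=1:−1/57600 t=2:+1/207360 = -1/129600
(3j)²=168/12155 [(6 3 7; 0 0 0)], sign=+1
Σ_t [0,0]: t=0:+1/691200 = 1/691200
(3j)²=189/9724 [(6 3 7; 1 -3 2)], sign=-1
⇒ 4πI² = 166698/454597
I = (-1)√(166698/454597/(4π)) = -0.17082325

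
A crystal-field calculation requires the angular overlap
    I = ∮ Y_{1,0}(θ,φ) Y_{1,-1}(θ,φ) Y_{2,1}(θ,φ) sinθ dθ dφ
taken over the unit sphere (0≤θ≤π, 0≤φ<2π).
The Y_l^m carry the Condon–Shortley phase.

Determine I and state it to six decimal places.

m-sum 0 ✓  L=4 even ✓  0≤2≤2 ✓
Π(2lᵢ+1) = 3×3×5 = 45
triangle coeff Δ(1,1,2) = 1/30
Σ_t [0,0]: t=0:+1/1 = 1/1
(3j)²=2/15 [(1 1 2; 0 0 0)], sign=+1
Σ_t [0,0]: t=0:+1/2 = 1/2
(3j)²=1/10 [(1 1 2; 0 -1 1)], sign=-1
⇒ 4πI² = 3/5
I = (-1)√(3/5/(4π)) = -0.21850969

-0.218510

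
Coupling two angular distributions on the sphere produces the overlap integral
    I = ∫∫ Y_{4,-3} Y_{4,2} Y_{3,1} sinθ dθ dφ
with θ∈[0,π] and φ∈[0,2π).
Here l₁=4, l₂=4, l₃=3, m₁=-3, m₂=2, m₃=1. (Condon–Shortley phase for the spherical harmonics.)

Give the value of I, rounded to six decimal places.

0.000000

l₁+l₂+l₃=11 is odd: 3j(l;000)=0 ⇒ I=0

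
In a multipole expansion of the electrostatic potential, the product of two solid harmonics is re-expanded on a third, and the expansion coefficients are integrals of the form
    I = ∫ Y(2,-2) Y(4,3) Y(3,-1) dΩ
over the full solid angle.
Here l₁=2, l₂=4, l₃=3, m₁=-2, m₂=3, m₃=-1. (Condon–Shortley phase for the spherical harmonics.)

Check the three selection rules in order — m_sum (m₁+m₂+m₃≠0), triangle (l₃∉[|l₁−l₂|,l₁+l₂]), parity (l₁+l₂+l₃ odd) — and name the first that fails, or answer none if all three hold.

parity

m₁+m₂+m₃ = -2 + 3 − 1 = 0  ✓
triangle: |2−4|=2 ≤ l₃=3 ≤ 2+4=6  ✓
parity: l₁+l₂+l₃ = 9 is odd  ✗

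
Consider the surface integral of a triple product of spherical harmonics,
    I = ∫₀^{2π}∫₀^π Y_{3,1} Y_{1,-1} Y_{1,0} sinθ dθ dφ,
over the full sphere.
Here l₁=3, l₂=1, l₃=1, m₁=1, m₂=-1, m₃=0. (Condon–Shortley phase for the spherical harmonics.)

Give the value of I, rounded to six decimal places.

|3−1|≤1≤3+1 violated ⇒ I = 0

0.000000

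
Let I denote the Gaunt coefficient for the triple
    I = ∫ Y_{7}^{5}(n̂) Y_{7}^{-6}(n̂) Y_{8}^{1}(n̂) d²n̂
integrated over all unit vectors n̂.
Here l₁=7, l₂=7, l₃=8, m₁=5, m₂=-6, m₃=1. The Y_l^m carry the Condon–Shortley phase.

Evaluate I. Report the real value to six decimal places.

m-sum 0 ✓  L=22 even ✓  0≤8≤14 ✓
Π(2lᵢ+1) = 15×15×17 = 3825
triangle coeff Δ(7,7,8) = 1/22086194130
Σ_t [0,6]: t=0:+1/18289152000 t=1:−1/248832000 t=2:+1/24883200 t=3:−1/11943936 t=4:+1/24883200 t=5:−1/248832000 t=6:+1/18289152000 = -11/975421440
(3j)²=1750/289731 [(7 7 8; 0 0 0)], sign=-1
Σ_t [0,1]: t=0:+1/5225472000 t=1:−1/24385536000 = 11/73156608000
(3j)²=2904/260015 [(7 7 8; 5 -6 1)], sign=-1
⇒ 4πI² = 10890000/42204149
I = (+1)√(10890000/42204149/(4π)) = 0.14329513

0.143295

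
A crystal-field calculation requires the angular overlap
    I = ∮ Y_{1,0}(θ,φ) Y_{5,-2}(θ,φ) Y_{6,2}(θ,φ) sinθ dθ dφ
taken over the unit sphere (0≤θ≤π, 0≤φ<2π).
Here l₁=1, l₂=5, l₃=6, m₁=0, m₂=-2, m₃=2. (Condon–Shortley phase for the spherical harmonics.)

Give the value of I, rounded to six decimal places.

Rules hold: Σm=0, L=12 even, 4≤6≤6.
N = 3·11·13 = 429
Δ = 0!·2!·10!/13! = 1/858
Racah Σ t=0..0: t=0:+1/14400 = 1/14400
⇒ 3j(1 5 6; 0 0 0)² = 6/143, sgn +1
Racah Σ t=0..0: t=0:+1/30240 = 1/30240
⇒ 3j(1 5 6; 0 -2 2)² = 16/429, sgn +1
4πI² = N·(3j₀)²·(3jₘ)² = 96/143
I = +1·√(0.671329/4π) = 0.23113338

0.231133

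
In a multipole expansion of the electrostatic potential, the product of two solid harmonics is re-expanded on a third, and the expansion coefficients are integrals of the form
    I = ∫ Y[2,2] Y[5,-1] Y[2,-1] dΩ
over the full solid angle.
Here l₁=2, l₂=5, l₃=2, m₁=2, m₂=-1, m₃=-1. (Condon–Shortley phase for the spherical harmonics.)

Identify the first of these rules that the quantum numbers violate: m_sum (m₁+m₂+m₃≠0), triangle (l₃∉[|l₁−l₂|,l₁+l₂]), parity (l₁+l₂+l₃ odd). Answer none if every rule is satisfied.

Σmᵢ = 0  ✓
l₃∈[|l₁−l₂|,l₁+l₂]=[3,7], have l₃=2  ✗
Σlᵢ = 9 ⇒ odd

triangle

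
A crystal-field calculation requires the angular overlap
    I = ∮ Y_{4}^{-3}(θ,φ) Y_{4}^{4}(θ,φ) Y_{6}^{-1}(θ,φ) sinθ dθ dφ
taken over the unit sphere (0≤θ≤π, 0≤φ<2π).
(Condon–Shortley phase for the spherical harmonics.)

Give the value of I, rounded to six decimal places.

0.065188

Rules hold: Σm=0, L=14 even, 0≤6≤8.
N = 9·9·13 = 1053
Δ = 2!·6!·6!/15! = 1/1261260
Racah Σ t=0..2: t=0:+1/4608 t=1:−1/1296 t=2:+1/4608 = -7/20736
⇒ 3j(4 4 6; 0 0 0)² = 20/1287, sgn -1
Racah Σ t=2..2: t=2:+1/172800 = 1/172800
⇒ 3j(4 4 6; -3 4 -1)² = 7/2145, sgn -1
4πI² = N·(3j₀)²·(3jₘ)² = 84/1573
I = +1·√(0.0534011/4π) = 0.06518840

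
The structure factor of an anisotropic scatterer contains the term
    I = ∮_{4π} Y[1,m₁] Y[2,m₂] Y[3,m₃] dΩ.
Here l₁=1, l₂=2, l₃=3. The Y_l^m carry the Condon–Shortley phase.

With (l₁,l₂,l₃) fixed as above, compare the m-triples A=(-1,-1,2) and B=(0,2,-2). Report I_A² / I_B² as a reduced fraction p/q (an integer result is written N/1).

2/1

l's match ⇒ only the (l;m) 3-j factors differ between A and B.
A: triangle coeff Δ(1,2,3) = 1/105; Σ_t [0,0]: t=0:+1/12 = 1/12; (3j)²=2/21 [(1 2 3; -1 -1 2)], sign=-1
B: triangle coeff Δ(1,2,3) = 1/105; Σ_t [0,0]: t=0:+1/24 = 1/24; (3j)²=1/21 [(1 2 3; 0 2 -2)], sign=-1
I_A²/I_B² = (2/21)/(1/21) = 2/1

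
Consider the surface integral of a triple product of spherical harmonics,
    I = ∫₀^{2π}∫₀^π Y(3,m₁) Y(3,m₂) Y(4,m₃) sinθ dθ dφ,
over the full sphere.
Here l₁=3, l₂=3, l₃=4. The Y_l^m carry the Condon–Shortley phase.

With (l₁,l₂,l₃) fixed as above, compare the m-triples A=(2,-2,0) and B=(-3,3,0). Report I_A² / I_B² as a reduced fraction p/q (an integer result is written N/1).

49/9

Shared (l₁,l₂,l₃)=(3,3,4): N and (l;000)² cancel in I_A²/I_B².
A: Δ = 2!·4!·4!/11! = 1/34650; Racah Σ t=0..1: t=0:+1/72 t=1:−1/576 = 7/576; ⇒ 3j(3 3 4; 2 -2 0)² = 7/198, sgn +1
B: Δ = 2!·4!·4!/11! = 1/34650; Racah Σ t=2..2: t=2:+1/1152 = 1/1152; ⇒ 3j(3 3 4; -3 3 0)² = 1/154, sgn +1
I_A²/I_B² = (7/198)/(1/154) = 49/9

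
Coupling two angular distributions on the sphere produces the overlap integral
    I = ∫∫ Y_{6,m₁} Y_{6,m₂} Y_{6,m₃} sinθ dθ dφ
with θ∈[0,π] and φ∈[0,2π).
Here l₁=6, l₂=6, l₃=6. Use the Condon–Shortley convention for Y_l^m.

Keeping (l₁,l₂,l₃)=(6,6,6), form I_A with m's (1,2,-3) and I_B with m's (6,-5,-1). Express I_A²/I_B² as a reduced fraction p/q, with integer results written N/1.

27/121

l's match ⇒ only the (l;m) 3-j factors differ between A and B.
A: triangle coeff Δ(6,6,6) = 1/325909584; Σ_t [2,5]: t=2:+1/1244160 t=3:−1/207360 t=4:+1/276480 t=5:−1/3110400 = -1/1382400; (3j)²=189/92378 [(6 6 6; 1 2 -3)], sign=+1
B: triangle coeff Δ(6,6,6) = 1/325909584; Σ_t [0,0]: t=0:+1/62208000 = 1/62208000; (3j)²=77/8398 [(6 6 6; 6 -5 -1)], sign=-1
I_A²/I_B² = (189/92378)/(77/8398) = 27/121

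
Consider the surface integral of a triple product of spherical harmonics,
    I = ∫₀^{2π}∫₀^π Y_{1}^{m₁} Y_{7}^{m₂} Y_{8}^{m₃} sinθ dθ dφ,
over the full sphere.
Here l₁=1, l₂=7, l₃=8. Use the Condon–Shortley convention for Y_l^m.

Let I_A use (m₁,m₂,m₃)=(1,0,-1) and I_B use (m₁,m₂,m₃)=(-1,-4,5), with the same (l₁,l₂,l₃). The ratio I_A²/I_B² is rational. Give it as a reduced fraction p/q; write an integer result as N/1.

Same 1,7,8: normalisation and zero-m 3j drop out of the ratio.
A: Δ: 0! 2! 14! / 17! → 1/2040; sum: t=0:+1/50803200 = 1/50803200; 3j²(1 7 8; 1 0 -1) = Δ·Π!·Σ² = 3/170  (sign -1)
B: Δ: 0! 2! 14! / 17! → 1/2040; sum: t=0:+1/479001600 = 1/479001600; 3j²(1 7 8; -1 -4 5) = Δ·Π!·Σ² = 13/340  (sign -1)
I_A²/I_B² = (3/170)/(13/340) = 6/13

6/13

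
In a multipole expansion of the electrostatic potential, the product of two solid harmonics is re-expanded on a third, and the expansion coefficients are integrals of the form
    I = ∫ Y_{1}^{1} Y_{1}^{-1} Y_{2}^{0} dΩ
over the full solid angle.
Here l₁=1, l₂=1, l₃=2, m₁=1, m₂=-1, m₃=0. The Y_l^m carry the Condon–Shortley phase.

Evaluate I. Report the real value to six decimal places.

0.126157

Checks pass: Σm=0; 4 even; l₃=2∈[0,2].
(2·1+1)(2·1+1)(2·2+1) = 45
Δ: 0! 2! 2! / 5! → 1/30
sum: t=0:+1/1 = 1/1
3j²(1 1 2; 0 0 0) = Δ·Π!·Σ² = 2/15  (sign +1)
sum: t=0:+1/4 = 1/4
3j²(1 1 2; 1 -1 0) = Δ·Π!·Σ² = 1/30  (sign +1)
combine: 4πI² = 45·2/15·1/30 = 1/5
take √, sign +1: I = 0.12615663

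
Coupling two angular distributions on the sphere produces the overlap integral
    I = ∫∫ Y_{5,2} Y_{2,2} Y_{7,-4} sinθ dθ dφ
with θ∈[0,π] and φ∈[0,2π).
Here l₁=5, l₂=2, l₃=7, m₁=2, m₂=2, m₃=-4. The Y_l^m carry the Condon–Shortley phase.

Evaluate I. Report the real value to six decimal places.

0.205860

Rules hold: Σm=0, L=14 even, 3≤7≤7.
N = 11·5·15 = 825
Δ = 0!·10!·4!/15! = 1/15015
Racah Σ t=0..0: t=0:+1/57600 = 1/57600
⇒ 3j(5 2 7; 0 0 0)² = 21/715, sgn -1
Racah Σ t=0..0: t=0:+1/725760 = 1/725760
⇒ 3j(5 2 7; 2 2 -4)² = 2/91, sgn -1
4πI² = N·(3j₀)²·(3jₘ)² = 90/169
I = +1·√(0.532544/4π) = 0.20586047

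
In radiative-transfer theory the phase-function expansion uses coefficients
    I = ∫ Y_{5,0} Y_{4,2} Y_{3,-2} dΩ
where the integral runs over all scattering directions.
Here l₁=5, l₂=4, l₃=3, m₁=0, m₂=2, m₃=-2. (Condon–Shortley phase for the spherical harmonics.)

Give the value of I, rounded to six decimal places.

m-sum 0 ✓  L=12 even ✓  1≤3≤9 ✓
Π(2lᵢ+1) = 11×9×7 = 693
triangle coeff Δ(5,4,3) = 1/180180
Σ_t [2,4]: t=2:+1/576 t=3:−1/144 t=4:+1/576 = -1/288
(3j)²=20/1001 [(5 4 3; 0 0 0)], sign=+1
Σ_t [4,5]: t=4:+1/576 t=5:−1/2880 = 1/720
(3j)²=80/3003 [(5 4 3; 0 2 -2)], sign=-1
⇒ 4πI² = 4800/13013
I = (-1)√(4800/13013/(4π)) = -0.17132746

-0.171327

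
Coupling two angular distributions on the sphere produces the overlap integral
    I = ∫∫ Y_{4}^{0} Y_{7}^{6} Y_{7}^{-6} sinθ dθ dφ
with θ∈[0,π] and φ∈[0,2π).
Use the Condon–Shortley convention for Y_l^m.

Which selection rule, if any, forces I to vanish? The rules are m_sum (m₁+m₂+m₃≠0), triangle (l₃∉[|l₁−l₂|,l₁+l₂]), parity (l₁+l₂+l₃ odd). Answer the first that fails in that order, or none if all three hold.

Σmᵢ = 0  ✓
l₃∈[|l₁−l₂|,l₁+l₂]=[3,11], have l₃=7  ✓
Σlᵢ = 18 ⇒ even  ✓

none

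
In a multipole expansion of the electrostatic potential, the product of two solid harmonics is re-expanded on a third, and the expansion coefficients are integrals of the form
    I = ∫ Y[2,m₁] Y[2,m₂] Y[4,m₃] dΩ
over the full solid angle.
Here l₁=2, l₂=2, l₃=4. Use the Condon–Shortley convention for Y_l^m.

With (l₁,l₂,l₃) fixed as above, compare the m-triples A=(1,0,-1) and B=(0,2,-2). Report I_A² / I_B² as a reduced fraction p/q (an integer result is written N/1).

Shared (l₁,l₂,l₃)=(2,2,4): N and (l;000)² cancel in I_A²/I_B².
A: Δ = 0!·4!·4!/9! = 1/630; Racah Σ t=0..0: t=0:+1/24 = 1/24; ⇒ 3j(2 2 4; 1 0 -1)² = 1/21, sgn -1
B: Δ = 0!·4!·4!/9! = 1/630; Racah Σ t=0..0: t=0:+1/96 = 1/96; ⇒ 3j(2 2 4; 0 2 -2)² = 1/42, sgn +1
I_A²/I_B² = (1/21)/(1/42) = 2/1

2/1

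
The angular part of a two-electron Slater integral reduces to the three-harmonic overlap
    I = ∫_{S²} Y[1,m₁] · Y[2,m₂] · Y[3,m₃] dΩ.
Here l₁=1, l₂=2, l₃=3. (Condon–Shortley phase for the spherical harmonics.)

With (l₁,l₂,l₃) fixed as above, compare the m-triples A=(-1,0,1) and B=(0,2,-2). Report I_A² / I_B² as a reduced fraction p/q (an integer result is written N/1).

Same 1,2,3: normalisation and zero-m 3j drop out of the ratio.
A: Δ: 0! 2! 4! / 7! → 1/105; sum: t=0:+1/8 = 1/8; 3j²(1 2 3; -1 0 1) = Δ·Π!·Σ² = 2/35  (sign +1)
B: Δ: 0! 2! 4! / 7! → 1/105; sum: t=0:+1/24 = 1/24; 3j²(1 2 3; 0 2 -2) = Δ·Π!·Σ² = 1/21  (sign -1)
I_A²/I_B² = (2/35)/(1/21) = 6/5

6/5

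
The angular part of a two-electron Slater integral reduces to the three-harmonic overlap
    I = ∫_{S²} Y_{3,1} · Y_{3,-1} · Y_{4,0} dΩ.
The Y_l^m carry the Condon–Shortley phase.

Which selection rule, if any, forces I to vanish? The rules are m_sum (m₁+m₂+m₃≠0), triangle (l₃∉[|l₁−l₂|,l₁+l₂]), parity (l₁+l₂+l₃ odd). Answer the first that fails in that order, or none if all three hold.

Σmᵢ = 0  ✓
l₃∈[|l₁−l₂|,l₁+l₂]=[0,6], have l₃=4  ✓
Σlᵢ = 10 ⇒ even  ✓

none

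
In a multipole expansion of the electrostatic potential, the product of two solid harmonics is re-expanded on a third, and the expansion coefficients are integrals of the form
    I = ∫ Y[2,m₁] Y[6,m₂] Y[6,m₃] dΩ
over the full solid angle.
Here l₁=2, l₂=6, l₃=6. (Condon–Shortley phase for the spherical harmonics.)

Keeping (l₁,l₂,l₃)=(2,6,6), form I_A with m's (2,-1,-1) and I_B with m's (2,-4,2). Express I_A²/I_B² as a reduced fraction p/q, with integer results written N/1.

l's match ⇒ only the (l;m) 3-j factors differ between A and B.
A: triangle coeff Δ(2,6,6) = 1/90090; Σ_t [0,0]: t=0:+1/57600 = 1/57600; (3j)²=21/715 [(2 6 6; 2 -1 -1)], sign=-1
B: triangle coeff Δ(2,6,6) = 1/90090; Σ_t [0,0]: t=0:+1/322560 = 1/322560; (3j)²=18/1001 [(2 6 6; 2 -4 2)], sign=+1
I_A²/I_B² = (21/715)/(18/1001) = 49/30

49/30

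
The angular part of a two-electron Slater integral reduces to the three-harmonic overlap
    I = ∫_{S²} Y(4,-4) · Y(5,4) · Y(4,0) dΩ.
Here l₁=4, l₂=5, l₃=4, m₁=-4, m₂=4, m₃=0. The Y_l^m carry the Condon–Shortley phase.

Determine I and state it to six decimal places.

0.000000

Σlᵢ=13 odd — θ-integrand is odd under cosθ→−cosθ; I=0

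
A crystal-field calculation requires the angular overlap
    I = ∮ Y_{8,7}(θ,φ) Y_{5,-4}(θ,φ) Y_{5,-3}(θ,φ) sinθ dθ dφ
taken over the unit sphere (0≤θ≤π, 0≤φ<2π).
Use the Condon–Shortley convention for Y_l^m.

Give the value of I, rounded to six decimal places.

-0.103694

m-sum 0 ✓  L=18 even ✓  3≤5≤13 ✓
Π(2lᵢ+1) = 17×11×11 = 2057
triangle coeff Δ(8,5,5) = 1/37413090
Σ_t [3,5]: t=3:−1/1036800 t=4:+1/331776 t=5:−1/1036800 = 1/921600
(3j)²=490/46189 [(8 5 5; 0 0 0)], sign=-1
Σ_t [0,1]: t=0:+1/203212800 t=1:−1/406425600 = 1/406425600
(3j)²=2/323 [(8 5 5; 7 -4 -3)], sign=+1
⇒ 4πI² = 10780/79781
I = (-1)√(10780/79781/(4π)) = -0.10369426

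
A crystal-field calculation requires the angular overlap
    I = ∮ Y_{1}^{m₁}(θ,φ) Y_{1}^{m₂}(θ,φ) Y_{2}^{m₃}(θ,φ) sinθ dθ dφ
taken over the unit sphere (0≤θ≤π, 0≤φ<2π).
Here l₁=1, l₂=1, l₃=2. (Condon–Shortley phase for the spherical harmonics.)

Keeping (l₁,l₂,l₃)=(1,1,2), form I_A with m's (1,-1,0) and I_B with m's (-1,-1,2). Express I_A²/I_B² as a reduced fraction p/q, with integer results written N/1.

Shared (l₁,l₂,l₃)=(1,1,2): N and (l;000)² cancel in I_A²/I_B².
A: Δ = 0!·2!·2!/5! = 1/30; Racah Σ t=0..0: t=0:+1/4 = 1/4; ⇒ 3j(1 1 2; 1 -1 0)² = 1/30, sgn +1
B: Δ = 0!·2!·2!/5! = 1/30; Racah Σ t=0..0: t=0:+1/4 = 1/4; ⇒ 3j(1 1 2; -1 -1 2)² = 1/5, sgn +1
I_A²/I_B² = (1/30)/(1/5) = 1/6

1/6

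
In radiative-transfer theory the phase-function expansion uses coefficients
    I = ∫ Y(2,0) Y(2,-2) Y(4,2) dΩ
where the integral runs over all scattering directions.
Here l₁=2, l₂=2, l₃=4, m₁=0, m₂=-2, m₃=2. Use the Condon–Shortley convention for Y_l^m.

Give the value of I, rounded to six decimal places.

Rules hold: Σm=0, L=8 even, 0≤4≤4.
N = 5·5·9 = 225
Δ = 0!·4!·4!/9! = 1/630
Racah Σ t=0..0: t=0:+1/16 = 1/16
⇒ 3j(2 2 4; 0 0 0)² = 2/35, sgn +1
Racah Σ t=0..0: t=0:+1/96 = 1/96
⇒ 3j(2 2 4; 0 -2 2)² = 1/42, sgn +1
4πI² = N·(3j₀)²·(3jₘ)² = 15/49
I = +1·√(0.306122/4π) = 0.15607835

0.156078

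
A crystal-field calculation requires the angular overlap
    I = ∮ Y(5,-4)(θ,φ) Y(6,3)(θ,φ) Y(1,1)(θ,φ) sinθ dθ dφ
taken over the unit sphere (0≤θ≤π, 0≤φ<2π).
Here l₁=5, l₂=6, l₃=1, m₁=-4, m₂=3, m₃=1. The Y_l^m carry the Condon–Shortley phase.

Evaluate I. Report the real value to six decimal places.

-0.070770

Checks pass: Σm=0; 12 even; l₃=1∈[1,11].
(2·5+1)(2·6+1)(2·1+1) = 429
Δ: 10! 0! 2! / 13! → 1/858
sum: t=5:−1/14400 = -1/14400
3j²(5 6 1; 0 0 0) = Δ·Π!·Σ² = 6/143  (sign +1)
sum: t=9:−1/725760 = -1/725760
3j²(5 6 1; -4 3 1) = Δ·Π!·Σ² = 1/286  (sign -1)
combine: 4πI² = 429·6/143·1/286 = 9/143
take √, sign -1: I = -0.07076985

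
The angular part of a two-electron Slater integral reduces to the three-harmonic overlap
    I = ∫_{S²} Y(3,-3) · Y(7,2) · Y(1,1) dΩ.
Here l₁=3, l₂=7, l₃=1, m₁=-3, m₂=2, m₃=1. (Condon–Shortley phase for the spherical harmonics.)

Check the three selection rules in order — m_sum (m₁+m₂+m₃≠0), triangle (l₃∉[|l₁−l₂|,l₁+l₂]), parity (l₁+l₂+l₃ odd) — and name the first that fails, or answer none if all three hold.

triangle

Σmᵢ = 0  ✓
l₃∈[|l₁−l₂|,l₁+l₂]=[4,10], have l₃=1  ✗
Σlᵢ = 11 ⇒ odd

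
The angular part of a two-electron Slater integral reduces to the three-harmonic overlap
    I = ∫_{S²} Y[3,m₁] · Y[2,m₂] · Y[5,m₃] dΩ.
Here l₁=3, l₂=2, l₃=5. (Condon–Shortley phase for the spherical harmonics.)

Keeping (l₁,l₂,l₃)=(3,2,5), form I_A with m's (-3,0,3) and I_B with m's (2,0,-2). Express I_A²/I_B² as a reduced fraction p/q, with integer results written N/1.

4/9

Shared (l₁,l₂,l₃)=(3,2,5): N and (l;000)² cancel in I_A²/I_B².
A: Δ = 0!·6!·4!/11! = 1/2310; Racah Σ t=0..0: t=0:+1/2880 = 1/2880; ⇒ 3j(3 2 5; -3 0 3)² = 2/165, sgn +1
B: Δ = 0!·6!·4!/11! = 1/2310; Racah Σ t=0..0: t=0:+1/480 = 1/480; ⇒ 3j(3 2 5; 2 0 -2)² = 3/110, sgn -1
I_A²/I_B² = (2/165)/(3/110) = 4/9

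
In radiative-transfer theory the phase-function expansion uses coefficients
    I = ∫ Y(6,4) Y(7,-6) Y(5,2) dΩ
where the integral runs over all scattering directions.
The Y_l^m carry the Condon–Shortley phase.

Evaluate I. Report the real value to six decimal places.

Checks pass: Σm=0; 18 even; l₃=5∈[1,13].
(2·6+1)(2·7+1)(2·5+1) = 2145
Δ: 8! 4! 6! / 19! → 1/174594420
sum: t=2:+1/4147200 t=3:−1/207360 t=4:+1/82944 t=5:−1/207360 t=6:+1/4147200 = 1/345600
3j²(6 7 5; 0 0 0) = Δ·Π!·Σ² = 420/46189  (sign -1)
sum: t=0:+1/19353600 t=1:−1/21772800 = 1/174182400
3j²(6 7 5; 4 -6 2) = Δ·Π!·Σ² = 1/3876  (sign -1)
combine: 4πI² = 2145·420/46189·1/3876 = 525/104329
take √, sign +1: I = 0.02001116

0.020011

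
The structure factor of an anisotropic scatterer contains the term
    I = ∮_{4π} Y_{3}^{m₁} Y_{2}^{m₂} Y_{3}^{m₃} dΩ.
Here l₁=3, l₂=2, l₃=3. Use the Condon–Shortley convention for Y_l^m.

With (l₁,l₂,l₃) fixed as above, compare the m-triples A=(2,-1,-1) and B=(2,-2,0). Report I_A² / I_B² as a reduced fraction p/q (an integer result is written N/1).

3/4

Shared (l₁,l₂,l₃)=(3,2,3): N and (l;000)² cancel in I_A²/I_B².
A: Δ = 2!·4!·2!/9! = 1/3780; Racah Σ t=0..1: t=0:+1/12 t=1:−1/48 = 1/16; ⇒ 3j(3 2 3; 2 -1 -1)² = 1/28, sgn +1
B: Δ = 2!·4!·2!/9! = 1/3780; Racah Σ t=0..0: t=0:+1/24 = 1/24; ⇒ 3j(3 2 3; 2 -2 0)² = 1/21, sgn -1
I_A²/I_B² = (1/28)/(1/21) = 3/4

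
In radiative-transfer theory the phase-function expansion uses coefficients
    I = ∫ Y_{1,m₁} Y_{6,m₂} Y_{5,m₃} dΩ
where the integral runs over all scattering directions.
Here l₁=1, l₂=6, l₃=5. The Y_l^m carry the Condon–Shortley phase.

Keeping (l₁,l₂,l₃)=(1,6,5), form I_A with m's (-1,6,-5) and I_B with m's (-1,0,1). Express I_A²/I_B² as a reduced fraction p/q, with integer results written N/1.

22/5

l's match ⇒ only the (l;m) 3-j factors differ between A and B.
A: triangle coeff Δ(1,6,5) = 1/858; Σ_t [2,2]: t=2:+1/7257600 = 1/7257600; (3j)²=1/13 [(1 6 5; -1 6 -5)], sign=+1
B: triangle coeff Δ(1,6,5) = 1/858; Σ_t [2,2]: t=2:+1/34560 = 1/34560; (3j)²=5/286 [(1 6 5; -1 0 1)], sign=+1
I_A²/I_B² = (1/13)/(5/286) = 22/5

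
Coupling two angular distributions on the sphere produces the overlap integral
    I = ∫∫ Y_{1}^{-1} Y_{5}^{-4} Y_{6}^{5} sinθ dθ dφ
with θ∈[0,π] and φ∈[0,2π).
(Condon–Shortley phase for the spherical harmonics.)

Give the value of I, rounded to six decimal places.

m-sum 0 ✓  L=12 even ✓  4≤6≤6 ✓
Π(2lᵢ+1) = 3×11×13 = 429
triangle coeff Δ(1,5,6) = 1/858
Σ_t [0,0]: t=0:+1/14400 = 1/14400
(3j)²=6/143 [(1 5 6; 0 0 0)], sign=+1
Σ_t [0,0]: t=0:+1/725760 = 1/725760
(3j)²=5/78 [(1 5 6; -1 -4 5)], sign=-1
⇒ 4πI² = 15/13
I = (-1)√(15/13/(4π)) = -0.30301841

-0.303018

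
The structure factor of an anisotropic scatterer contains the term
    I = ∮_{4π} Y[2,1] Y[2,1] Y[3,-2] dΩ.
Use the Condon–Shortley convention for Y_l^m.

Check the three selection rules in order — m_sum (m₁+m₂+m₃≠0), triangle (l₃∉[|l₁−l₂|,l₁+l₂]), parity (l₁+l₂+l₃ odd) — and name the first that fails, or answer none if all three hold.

parity

Σmᵢ = 0  ✓
l₃∈[|l₁−l₂|,l₁+l₂]=[0,4], have l₃=3  ✓
Σlᵢ = 7 ⇒ odd  ✗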